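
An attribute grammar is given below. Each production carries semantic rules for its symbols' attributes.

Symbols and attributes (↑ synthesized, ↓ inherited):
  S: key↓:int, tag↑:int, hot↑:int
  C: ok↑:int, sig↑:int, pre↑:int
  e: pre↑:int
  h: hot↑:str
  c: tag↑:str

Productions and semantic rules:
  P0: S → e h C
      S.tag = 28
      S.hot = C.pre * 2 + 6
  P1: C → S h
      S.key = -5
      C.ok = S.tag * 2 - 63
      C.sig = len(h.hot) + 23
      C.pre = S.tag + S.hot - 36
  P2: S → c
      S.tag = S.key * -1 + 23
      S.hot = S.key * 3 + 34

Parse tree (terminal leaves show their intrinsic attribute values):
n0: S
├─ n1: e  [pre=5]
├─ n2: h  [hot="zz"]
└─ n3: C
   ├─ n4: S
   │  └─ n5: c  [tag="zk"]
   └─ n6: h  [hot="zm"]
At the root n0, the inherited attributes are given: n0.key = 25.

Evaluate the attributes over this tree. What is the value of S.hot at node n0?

28

1. n0.key = 25  [given at root]
2. n1.pre = 5  [terminal]
3. n2.hot = "zz"  [terminal]
4. n4.key = -5  [-5]
5. n5.tag = "zk"  [terminal]
6. n4.tag = 28  [S.key * -1 + 23]
7. n4.hot = 19  [S.key * 3 + 34]
8. n6.hot = "zm"  [terminal]
9. n3.ok = -7  [S.tag * 2 - 63]
10. n3.sig = 25  [len(h.hot) + 23]
11. n3.pre = 11  [S.tag + S.hot - 36]
12. n0.tag = 28  [28]
13. n0.hot = 28  [C.pre * 2 + 6]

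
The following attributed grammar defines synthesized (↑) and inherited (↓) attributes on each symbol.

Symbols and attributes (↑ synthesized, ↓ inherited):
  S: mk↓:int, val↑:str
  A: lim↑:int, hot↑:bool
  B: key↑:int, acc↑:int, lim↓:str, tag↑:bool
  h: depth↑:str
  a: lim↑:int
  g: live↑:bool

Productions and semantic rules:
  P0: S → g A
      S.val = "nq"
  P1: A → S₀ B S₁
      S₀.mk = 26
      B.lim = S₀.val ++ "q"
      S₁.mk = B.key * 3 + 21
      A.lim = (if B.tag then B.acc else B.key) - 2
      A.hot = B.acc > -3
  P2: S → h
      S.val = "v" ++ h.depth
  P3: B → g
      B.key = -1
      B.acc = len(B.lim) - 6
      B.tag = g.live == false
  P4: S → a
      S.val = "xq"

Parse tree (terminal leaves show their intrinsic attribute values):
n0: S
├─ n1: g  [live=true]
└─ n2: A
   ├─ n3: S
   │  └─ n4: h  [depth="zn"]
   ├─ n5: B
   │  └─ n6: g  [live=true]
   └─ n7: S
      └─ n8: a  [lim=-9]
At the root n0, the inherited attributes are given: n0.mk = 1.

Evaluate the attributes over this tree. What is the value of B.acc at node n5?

-2

1. n0.mk = 1  [given at root]
2. n1.live = true  [terminal]
3. n3.mk = 26  [26]
4. n4.depth = "zn"  [terminal]
5. n3.val = "vzn"  ["v" ++ h.depth]
6. n5.lim = "vznq"  [S₀.val ++ "q"]
7. n6.live = true  [terminal]
8. n5.key = -1  [-1]
9. n5.acc = -2  [len(B.lim) - 6]
10. n5.tag = false  [g.live == false]
11. n7.mk = 18  [B.key * 3 + 21]
12. n8.lim = -9  [terminal]
13. n7.val = "xq"  ["xq"]
14. n2.lim = -3  [(if B.tag then B.acc else B.key) - 2]
15. n2.hot = true  [B.acc > -3]
16. n0.val = "nq"  ["nq"]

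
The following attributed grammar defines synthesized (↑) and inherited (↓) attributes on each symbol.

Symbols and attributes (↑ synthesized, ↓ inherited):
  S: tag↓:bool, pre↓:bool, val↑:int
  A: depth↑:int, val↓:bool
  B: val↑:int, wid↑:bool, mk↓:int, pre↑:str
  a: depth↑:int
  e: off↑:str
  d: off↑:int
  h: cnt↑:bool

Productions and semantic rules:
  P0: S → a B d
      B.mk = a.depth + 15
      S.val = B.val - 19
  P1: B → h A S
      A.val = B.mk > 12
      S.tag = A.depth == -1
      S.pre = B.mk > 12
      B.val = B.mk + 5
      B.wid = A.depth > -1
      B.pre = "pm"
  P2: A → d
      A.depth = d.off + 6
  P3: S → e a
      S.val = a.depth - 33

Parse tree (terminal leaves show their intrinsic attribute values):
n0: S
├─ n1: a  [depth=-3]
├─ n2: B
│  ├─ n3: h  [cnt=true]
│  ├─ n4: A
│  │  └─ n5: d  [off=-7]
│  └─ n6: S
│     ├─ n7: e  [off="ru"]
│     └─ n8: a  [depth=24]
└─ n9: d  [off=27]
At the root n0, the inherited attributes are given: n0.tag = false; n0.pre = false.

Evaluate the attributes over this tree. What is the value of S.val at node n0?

1. n0.tag = false  [given at root]
2. n0.pre = false  [given at root]
3. n1.depth = -3  [terminal]
4. n2.mk = 12  [a.depth + 15]
5. n3.cnt = true  [terminal]
6. n4.val = false  [B.mk > 12]
7. n5.off = -7  [terminal]
8. n4.depth = -1  [d.off + 6]
9. n6.tag = true  [A.depth == -1]
10. n6.pre = false  [B.mk > 12]
11. n7.off = "ru"  [terminal]
12. n8.depth = 24  [terminal]
13. n6.val = -9  [a.depth - 33]
14. n2.val = 17  [B.mk + 5]
15. n2.wid = false  [A.depth > -1]
16. n2.pre = "pm"  ["pm"]
17. n9.off = 27  [terminal]
18. n0.val = -2  [B.val - 19]

-2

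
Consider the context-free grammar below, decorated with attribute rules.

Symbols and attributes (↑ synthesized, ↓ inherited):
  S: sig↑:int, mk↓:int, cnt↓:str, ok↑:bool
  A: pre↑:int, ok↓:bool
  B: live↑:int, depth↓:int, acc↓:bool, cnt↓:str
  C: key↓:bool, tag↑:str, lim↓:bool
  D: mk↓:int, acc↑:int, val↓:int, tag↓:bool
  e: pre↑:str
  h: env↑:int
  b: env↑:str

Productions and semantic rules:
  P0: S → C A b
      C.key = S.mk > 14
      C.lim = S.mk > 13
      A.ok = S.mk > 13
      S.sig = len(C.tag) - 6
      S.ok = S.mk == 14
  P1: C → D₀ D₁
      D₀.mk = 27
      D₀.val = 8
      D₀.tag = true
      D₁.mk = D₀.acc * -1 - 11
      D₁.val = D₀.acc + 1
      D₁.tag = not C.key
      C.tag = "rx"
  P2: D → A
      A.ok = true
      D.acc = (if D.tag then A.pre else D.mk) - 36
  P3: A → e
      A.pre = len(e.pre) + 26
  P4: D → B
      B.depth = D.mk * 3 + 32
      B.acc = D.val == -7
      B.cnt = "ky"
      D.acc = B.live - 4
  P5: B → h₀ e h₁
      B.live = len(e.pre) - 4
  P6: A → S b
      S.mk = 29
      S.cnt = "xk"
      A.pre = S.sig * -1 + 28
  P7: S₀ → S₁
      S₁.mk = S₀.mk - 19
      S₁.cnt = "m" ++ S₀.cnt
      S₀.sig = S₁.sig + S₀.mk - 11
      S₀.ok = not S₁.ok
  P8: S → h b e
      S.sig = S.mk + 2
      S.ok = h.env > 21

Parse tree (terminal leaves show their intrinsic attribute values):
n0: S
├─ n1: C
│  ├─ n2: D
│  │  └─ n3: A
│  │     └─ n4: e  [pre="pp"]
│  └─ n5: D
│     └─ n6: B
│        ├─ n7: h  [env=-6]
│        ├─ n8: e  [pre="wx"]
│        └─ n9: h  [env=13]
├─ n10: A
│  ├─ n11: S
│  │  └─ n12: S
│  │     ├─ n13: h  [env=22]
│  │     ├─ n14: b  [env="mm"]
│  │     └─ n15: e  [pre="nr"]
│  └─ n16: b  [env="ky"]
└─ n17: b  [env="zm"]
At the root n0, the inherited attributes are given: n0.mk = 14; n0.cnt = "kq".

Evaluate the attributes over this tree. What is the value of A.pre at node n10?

-2

1. n0.mk = 14  [given at root]
2. n0.cnt = "kq"  [given at root]
3. n1.key = false  [S.mk > 14]
4. n1.lim = true  [S.mk > 13]
5. n2.mk = 27  [27]
6. n2.val = 8  [8]
7. n2.tag = true  [true]
8. n3.ok = true  [true]
9. n4.pre = "pp"  [terminal]
10. n3.pre = 28  [len(e.pre) + 26]
11. n2.acc = -8  [(if D.tag then A.pre else D.mk) - 36]
12. n5.mk = -3  [D₀.acc * -1 - 11]
13. n5.val = -7  [D₀.acc + 1]
14. n5.tag = true  [not C.key]
15. n6.depth = 23  [D.mk * 3 + 32]
16. n6.acc = true  [D.val == -7]
17. n6.cnt = "ky"  ["ky"]
18. n7.env = -6  [terminal]
19. n8.pre = "wx"  [terminal]
20. n9.env = 13  [terminal]
21. n6.live = -2  [len(e.pre) - 4]
22. n5.acc = -6  [B.live - 4]
23. n1.tag = "rx"  ["rx"]
24. n10.ok = true  [S.mk > 13]
25. n11.mk = 29  [29]
26. n11.cnt = "xk"  ["xk"]
27. n12.mk = 10  [S₀.mk - 19]
28. n12.cnt = "mxk"  ["m" ++ S₀.cnt]
29. n13.env = 22  [terminal]
30. n14.env = "mm"  [terminal]
31. n15.pre = "nr"  [terminal]
32. n12.sig = 12  [S.mk + 2]
33. n12.ok = true  [h.env > 21]
34. n11.sig = 30  [S₁.sig + S₀.mk - 11]
35. n11.ok = false  [not S₁.ok]
36. n16.env = "ky"  [terminal]
37. n10.pre = -2  [S.sig * -1 + 28]
38. n17.env = "zm"  [terminal]
39. n0.sig = -4  [len(C.tag) - 6]
40. n0.ok = true  [S.mk == 14]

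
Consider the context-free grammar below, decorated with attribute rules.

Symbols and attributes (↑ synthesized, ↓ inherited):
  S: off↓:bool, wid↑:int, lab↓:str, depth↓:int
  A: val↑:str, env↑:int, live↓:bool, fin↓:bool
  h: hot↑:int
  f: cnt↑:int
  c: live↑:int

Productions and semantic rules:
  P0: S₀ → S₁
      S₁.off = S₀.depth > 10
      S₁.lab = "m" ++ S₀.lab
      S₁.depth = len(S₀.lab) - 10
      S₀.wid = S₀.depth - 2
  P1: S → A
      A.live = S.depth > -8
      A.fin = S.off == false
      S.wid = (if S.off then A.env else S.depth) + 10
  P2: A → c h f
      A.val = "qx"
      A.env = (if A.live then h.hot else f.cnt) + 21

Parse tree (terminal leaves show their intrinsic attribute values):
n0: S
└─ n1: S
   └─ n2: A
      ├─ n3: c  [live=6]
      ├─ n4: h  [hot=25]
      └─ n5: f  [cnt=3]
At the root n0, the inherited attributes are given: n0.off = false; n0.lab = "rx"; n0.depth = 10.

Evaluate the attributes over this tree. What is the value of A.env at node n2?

24

1. n0.off = false  [given at root]
2. n0.lab = "rx"  [given at root]
3. n0.depth = 10  [given at root]
4. n1.off = false  [S₀.depth > 10]
5. n1.lab = "mrx"  ["m" ++ S₀.lab]
6. n1.depth = -8  [len(S₀.lab) - 10]
7. n2.live = false  [S.depth > -8]
8. n2.fin = true  [S.off == false]
9. n3.live = 6  [terminal]
10. n4.hot = 25  [terminal]
11. n5.cnt = 3  [terminal]
12. n2.val = "qx"  ["qx"]
13. n2.env = 24  [(if A.live then h.hot else f.cnt) + 21]
14. n1.wid = 2  [(if S.off then A.env else S.depth) + 10]
15. n0.wid = 8  [S₀.depth - 2]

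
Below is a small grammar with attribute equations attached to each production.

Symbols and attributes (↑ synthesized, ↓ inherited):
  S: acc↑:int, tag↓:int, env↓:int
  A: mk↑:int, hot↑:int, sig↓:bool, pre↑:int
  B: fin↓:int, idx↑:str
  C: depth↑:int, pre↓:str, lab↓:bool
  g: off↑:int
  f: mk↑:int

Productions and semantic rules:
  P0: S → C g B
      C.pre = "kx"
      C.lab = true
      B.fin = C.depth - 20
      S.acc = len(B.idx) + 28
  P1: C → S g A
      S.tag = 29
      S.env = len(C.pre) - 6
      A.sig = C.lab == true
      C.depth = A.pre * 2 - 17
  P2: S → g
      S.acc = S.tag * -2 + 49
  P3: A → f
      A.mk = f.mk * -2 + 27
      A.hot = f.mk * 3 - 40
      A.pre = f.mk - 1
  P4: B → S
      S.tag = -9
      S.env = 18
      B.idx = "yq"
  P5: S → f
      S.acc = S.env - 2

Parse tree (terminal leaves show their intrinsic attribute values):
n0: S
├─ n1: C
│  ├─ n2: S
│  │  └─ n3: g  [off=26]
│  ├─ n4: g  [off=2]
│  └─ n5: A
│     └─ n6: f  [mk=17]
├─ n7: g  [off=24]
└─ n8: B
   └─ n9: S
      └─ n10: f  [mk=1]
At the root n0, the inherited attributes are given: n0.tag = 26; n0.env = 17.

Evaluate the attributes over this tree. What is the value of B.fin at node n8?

-5

1. n0.tag = 26  [given at root]
2. n0.env = 17  [given at root]
3. n1.pre = "kx"  ["kx"]
4. n1.lab = true  [true]
5. n2.tag = 29  [29]
6. n2.env = -4  [len(C.pre) - 6]
7. n3.off = 26  [terminal]
8. n2.acc = -9  [S.tag * -2 + 49]
9. n4.off = 2  [terminal]
10. n5.sig = true  [C.lab == true]
11. n6.mk = 17  [terminal]
12. n5.mk = -7  [f.mk * -2 + 27]
13. n5.hot = 11  [f.mk * 3 - 40]
14. n5.pre = 16  [f.mk - 1]
15. n1.depth = 15  [A.pre * 2 - 17]
16. n7.off = 24  [terminal]
17. n8.fin = -5  [C.depth - 20]
18. n9.tag = -9  [-9]
19. n9.env = 18  [18]
20. n10.mk = 1  [terminal]
21. n9.acc = 16  [S.env - 2]
22. n8.idx = "yq"  ["yq"]
23. n0.acc = 30  [len(B.idx) + 28]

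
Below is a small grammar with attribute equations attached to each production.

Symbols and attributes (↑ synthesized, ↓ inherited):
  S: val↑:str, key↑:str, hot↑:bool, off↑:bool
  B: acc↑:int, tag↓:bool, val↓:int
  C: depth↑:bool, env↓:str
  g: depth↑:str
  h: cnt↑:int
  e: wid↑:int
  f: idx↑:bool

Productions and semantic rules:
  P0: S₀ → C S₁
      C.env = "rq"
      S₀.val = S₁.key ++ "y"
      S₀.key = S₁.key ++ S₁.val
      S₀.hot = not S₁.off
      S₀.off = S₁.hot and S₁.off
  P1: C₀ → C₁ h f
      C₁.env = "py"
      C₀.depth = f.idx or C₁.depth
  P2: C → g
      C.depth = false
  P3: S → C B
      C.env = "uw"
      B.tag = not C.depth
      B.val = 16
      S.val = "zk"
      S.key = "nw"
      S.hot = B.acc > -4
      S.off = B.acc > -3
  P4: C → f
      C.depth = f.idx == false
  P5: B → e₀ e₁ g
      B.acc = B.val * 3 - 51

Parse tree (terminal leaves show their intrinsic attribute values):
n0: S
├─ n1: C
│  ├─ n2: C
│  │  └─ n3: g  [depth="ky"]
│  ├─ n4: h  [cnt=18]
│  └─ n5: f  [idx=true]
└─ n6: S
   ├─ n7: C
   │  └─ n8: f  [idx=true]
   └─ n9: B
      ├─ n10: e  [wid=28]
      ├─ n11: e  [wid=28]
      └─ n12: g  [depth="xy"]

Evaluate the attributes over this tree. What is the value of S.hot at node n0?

1. n1.env = "rq"  ["rq"]
2. n2.env = "py"  ["py"]
3. n3.depth = "ky"  [terminal]
4. n2.depth = false  [false]
5. n4.cnt = 18  [terminal]
6. n5.idx = true  [terminal]
7. n1.depth = true  [f.idx or C₁.depth]
8. n7.env = "uw"  ["uw"]
9. n8.idx = true  [terminal]
10. n7.depth = false  [f.idx == false]
11. n9.tag = true  [not C.depth]
12. n9.val = 16  [16]
13. n10.wid = 28  [terminal]
14. n11.wid = 28  [terminal]
15. n12.depth = "xy"  [terminal]
16. n9.acc = -3  [B.val * 3 - 51]
17. n6.val = "zk"  ["zk"]
18. n6.key = "nw"  ["nw"]
19. n6.hot = true  [B.acc > -4]
20. n6.off = false  [B.acc > -3]
21. n0.val = "nwy"  [S₁.key ++ "y"]
22. n0.key = "nwzk"  [S₁.key ++ S₁.val]
23. n0.hot = true  [not S₁.off]
24. n0.off = false  [S₁.hot and S₁.off]

true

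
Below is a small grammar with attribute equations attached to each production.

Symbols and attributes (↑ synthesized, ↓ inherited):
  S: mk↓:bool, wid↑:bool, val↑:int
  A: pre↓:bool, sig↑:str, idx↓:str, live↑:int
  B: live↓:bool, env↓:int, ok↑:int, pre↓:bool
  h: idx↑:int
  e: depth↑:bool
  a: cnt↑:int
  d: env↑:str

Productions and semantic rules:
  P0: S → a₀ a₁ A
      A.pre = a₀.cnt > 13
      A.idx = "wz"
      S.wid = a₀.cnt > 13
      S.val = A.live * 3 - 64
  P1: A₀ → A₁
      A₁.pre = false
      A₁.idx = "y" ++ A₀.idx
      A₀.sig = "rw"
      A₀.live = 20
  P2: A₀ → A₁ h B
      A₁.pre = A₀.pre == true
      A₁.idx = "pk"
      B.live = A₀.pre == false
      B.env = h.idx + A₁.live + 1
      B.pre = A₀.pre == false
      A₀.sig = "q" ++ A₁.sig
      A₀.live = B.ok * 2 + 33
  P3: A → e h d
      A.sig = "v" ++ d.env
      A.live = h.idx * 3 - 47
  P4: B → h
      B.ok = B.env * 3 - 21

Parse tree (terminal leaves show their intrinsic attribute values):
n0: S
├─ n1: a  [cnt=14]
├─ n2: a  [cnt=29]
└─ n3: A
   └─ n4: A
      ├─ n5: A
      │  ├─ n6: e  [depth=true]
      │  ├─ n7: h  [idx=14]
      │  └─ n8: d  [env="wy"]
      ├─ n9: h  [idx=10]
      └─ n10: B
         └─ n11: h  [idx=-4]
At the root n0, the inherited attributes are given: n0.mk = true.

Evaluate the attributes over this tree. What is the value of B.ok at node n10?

1. n0.mk = true  [given at root]
2. n1.cnt = 14  [terminal]
3. n2.cnt = 29  [terminal]
4. n3.pre = true  [a₀.cnt > 13]
5. n3.idx = "wz"  ["wz"]
6. n4.pre = false  [false]
7. n4.idx = "ywz"  ["y" ++ A₀.idx]
8. n5.pre = false  [A₀.pre == true]
9. n5.idx = "pk"  ["pk"]
10. n6.depth = true  [terminal]
11. n7.idx = 14  [terminal]
12. n8.env = "wy"  [terminal]
13. n5.sig = "vwy"  ["v" ++ d.env]
14. n5.live = -5  [h.idx * 3 - 47]
15. n9.idx = 10  [terminal]
16. n10.live = true  [A₀.pre == false]
17. n10.env = 6  [h.idx + A₁.live + 1]
18. n10.pre = true  [A₀.pre == false]
19. n11.idx = -4  [terminal]
20. n10.ok = -3  [B.env * 3 - 21]
21. n4.sig = "qvwy"  ["q" ++ A₁.sig]
22. n4.live = 27  [B.ok * 2 + 33]
23. n3.sig = "rw"  ["rw"]
24. n3.live = 20  [20]
25. n0.wid = true  [a₀.cnt > 13]
26. n0.val = -4  [A.live * 3 - 64]

-3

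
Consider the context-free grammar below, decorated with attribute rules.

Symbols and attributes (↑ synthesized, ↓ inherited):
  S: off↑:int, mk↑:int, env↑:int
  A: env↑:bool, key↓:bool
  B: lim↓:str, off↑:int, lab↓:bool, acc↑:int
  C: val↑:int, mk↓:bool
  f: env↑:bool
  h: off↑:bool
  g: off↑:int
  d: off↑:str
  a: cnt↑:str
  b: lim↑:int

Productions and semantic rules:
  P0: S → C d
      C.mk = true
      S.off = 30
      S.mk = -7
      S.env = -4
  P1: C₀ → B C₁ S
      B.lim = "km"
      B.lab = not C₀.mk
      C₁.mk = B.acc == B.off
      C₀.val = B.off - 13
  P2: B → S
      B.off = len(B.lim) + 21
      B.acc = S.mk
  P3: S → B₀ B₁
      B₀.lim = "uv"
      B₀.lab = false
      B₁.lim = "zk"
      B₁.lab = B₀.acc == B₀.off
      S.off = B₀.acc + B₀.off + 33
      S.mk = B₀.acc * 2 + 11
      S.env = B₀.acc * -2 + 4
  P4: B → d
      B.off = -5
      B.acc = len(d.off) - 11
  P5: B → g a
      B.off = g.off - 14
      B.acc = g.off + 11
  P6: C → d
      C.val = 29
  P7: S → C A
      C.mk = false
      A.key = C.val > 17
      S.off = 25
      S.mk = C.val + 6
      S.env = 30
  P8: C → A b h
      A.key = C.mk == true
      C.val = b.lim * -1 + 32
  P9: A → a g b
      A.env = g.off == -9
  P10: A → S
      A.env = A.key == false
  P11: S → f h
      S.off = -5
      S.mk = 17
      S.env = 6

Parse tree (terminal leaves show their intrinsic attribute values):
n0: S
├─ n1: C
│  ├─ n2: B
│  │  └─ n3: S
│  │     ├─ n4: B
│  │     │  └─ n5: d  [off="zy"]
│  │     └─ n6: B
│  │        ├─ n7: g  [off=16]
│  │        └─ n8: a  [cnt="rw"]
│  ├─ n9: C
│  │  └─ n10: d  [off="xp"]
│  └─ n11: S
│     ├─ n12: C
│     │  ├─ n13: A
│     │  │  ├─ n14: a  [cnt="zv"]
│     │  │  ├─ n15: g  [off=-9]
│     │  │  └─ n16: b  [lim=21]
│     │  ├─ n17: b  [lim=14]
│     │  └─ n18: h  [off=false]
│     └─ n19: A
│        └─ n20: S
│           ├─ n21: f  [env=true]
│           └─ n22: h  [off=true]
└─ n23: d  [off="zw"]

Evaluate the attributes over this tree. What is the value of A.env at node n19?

1. n1.mk = true  [true]
2. n2.lim = "km"  ["km"]
3. n2.lab = false  [not C₀.mk]
4. n4.lim = "uv"  ["uv"]
5. n4.lab = false  [false]
6. n5.off = "zy"  [terminal]
7. n4.off = -5  [-5]
8. n4.acc = -9  [len(d.off) - 11]
9. n6.lim = "zk"  ["zk"]
10. n6.lab = false  [B₀.acc == B₀.off]
11. n7.off = 16  [terminal]
12. n8.cnt = "rw"  [terminal]
13. n6.off = 2  [g.off - 14]
14. n6.acc = 27  [g.off + 11]
15. n3.off = 19  [B₀.acc + B₀.off + 33]
16. n3.mk = -7  [B₀.acc * 2 + 11]
17. n3.env = 22  [B₀.acc * -2 + 4]
18. n2.off = 23  [len(B.lim) + 21]
19. n2.acc = -7  [S.mk]
20. n9.mk = false  [B.acc == B.off]
21. n10.off = "xp"  [terminal]
22. n9.val = 29  [29]
23. n12.mk = false  [false]
24. n13.key = false  [C.mk == true]
25. n14.cnt = "zv"  [terminal]
26. n15.off = -9  [terminal]
27. n16.lim = 21  [terminal]
28. n13.env = true  [g.off == -9]
29. n17.lim = 14  [terminal]
30. n18.off = false  [terminal]
31. n12.val = 18  [b.lim * -1 + 32]
32. n19.key = true  [C.val > 17]
33. n21.env = true  [terminal]
34. n22.off = true  [terminal]
35. n20.off = -5  [-5]
36. n20.mk = 17  [17]
37. n20.env = 6  [6]
38. n19.env = false  [A.key == false]
39. n11.off = 25  [25]
40. n11.mk = 24  [C.val + 6]
41. n11.env = 30  [30]
42. n1.val = 10  [B.off - 13]
43. n23.off = "zw"  [terminal]
44. n0.off = 30  [30]
45. n0.mk = -7  [-7]
46. n0.env = -4  [-4]

false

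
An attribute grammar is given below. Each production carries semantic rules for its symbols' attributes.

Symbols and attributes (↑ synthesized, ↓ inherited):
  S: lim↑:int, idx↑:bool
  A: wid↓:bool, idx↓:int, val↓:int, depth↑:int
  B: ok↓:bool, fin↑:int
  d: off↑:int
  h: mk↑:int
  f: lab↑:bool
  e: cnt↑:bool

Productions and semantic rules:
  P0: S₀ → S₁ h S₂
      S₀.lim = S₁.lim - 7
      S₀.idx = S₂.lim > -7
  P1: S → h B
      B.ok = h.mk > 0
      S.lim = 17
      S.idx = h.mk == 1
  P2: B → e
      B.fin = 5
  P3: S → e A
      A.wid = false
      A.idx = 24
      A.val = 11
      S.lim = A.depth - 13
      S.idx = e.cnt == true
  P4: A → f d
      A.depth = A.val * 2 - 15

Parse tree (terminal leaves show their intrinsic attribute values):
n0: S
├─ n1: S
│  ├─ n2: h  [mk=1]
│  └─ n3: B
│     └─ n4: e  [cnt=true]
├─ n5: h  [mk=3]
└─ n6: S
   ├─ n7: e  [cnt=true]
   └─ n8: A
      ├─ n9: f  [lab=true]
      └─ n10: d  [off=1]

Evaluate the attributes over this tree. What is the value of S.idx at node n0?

true

1. n2.mk = 1  [terminal]
2. n3.ok = true  [h.mk > 0]
3. n4.cnt = true  [terminal]
4. n3.fin = 5  [5]
5. n1.lim = 17  [17]
6. n1.idx = true  [h.mk == 1]
7. n5.mk = 3  [terminal]
8. n7.cnt = true  [terminal]
9. n8.wid = false  [false]
10. n8.idx = 24  [24]
11. n8.val = 11  [11]
12. n9.lab = true  [terminal]
13. n10.off = 1  [terminal]
14. n8.depth = 7  [A.val * 2 - 15]
15. n6.lim = -6  [A.depth - 13]
16. n6.idx = true  [e.cnt == true]
17. n0.lim = 10  [S₁.lim - 7]
18. n0.idx = true  [S₂.lim > -7]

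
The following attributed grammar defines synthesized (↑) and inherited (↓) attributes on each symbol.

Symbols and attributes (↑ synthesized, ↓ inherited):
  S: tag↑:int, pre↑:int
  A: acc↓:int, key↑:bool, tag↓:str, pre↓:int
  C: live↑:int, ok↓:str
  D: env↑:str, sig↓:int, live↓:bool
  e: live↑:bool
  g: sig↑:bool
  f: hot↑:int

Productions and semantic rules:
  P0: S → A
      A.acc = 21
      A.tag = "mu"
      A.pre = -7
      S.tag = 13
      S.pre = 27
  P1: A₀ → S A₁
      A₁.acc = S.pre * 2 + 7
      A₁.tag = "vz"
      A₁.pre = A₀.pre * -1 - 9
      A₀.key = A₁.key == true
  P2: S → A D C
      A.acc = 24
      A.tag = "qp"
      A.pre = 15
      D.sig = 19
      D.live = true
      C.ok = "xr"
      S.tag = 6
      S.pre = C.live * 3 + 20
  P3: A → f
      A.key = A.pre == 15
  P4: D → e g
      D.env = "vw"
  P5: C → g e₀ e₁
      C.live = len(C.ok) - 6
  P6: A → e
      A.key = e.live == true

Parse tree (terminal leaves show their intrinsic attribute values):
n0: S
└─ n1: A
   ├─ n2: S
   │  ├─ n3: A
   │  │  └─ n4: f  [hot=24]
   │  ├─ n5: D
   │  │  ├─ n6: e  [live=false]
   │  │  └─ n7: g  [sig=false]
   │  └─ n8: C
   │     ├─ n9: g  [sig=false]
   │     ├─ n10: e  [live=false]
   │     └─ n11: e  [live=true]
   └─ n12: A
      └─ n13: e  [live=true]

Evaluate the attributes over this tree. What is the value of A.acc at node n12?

23

1. n1.acc = 21  [21]
2. n1.tag = "mu"  ["mu"]
3. n1.pre = -7  [-7]
4. n3.acc = 24  [24]
5. n3.tag = "qp"  ["qp"]
6. n3.pre = 15  [15]
7. n4.hot = 24  [terminal]
8. n3.key = true  [A.pre == 15]
9. n5.sig = 19  [19]
10. n5.live = true  [true]
11. n6.live = false  [terminal]
12. n7.sig = false  [terminal]
13. n5.env = "vw"  ["vw"]
14. n8.ok = "xr"  ["xr"]
15. n9.sig = false  [terminal]
16. n10.live = false  [terminal]
17. n11.live = true  [terminal]
18. n8.live = -4  [len(C.ok) - 6]
19. n2.tag = 6  [6]
20. n2.pre = 8  [C.live * 3 + 20]
21. n12.acc = 23  [S.pre * 2 + 7]
22. n12.tag = "vz"  ["vz"]
23. n12.pre = -2  [A₀.pre * -1 - 9]
24. n13.live = true  [terminal]
25. n12.key = true  [e.live == true]
26. n1.key = true  [A₁.key == true]
27. n0.tag = 13  [13]
28. n0.pre = 27  [27]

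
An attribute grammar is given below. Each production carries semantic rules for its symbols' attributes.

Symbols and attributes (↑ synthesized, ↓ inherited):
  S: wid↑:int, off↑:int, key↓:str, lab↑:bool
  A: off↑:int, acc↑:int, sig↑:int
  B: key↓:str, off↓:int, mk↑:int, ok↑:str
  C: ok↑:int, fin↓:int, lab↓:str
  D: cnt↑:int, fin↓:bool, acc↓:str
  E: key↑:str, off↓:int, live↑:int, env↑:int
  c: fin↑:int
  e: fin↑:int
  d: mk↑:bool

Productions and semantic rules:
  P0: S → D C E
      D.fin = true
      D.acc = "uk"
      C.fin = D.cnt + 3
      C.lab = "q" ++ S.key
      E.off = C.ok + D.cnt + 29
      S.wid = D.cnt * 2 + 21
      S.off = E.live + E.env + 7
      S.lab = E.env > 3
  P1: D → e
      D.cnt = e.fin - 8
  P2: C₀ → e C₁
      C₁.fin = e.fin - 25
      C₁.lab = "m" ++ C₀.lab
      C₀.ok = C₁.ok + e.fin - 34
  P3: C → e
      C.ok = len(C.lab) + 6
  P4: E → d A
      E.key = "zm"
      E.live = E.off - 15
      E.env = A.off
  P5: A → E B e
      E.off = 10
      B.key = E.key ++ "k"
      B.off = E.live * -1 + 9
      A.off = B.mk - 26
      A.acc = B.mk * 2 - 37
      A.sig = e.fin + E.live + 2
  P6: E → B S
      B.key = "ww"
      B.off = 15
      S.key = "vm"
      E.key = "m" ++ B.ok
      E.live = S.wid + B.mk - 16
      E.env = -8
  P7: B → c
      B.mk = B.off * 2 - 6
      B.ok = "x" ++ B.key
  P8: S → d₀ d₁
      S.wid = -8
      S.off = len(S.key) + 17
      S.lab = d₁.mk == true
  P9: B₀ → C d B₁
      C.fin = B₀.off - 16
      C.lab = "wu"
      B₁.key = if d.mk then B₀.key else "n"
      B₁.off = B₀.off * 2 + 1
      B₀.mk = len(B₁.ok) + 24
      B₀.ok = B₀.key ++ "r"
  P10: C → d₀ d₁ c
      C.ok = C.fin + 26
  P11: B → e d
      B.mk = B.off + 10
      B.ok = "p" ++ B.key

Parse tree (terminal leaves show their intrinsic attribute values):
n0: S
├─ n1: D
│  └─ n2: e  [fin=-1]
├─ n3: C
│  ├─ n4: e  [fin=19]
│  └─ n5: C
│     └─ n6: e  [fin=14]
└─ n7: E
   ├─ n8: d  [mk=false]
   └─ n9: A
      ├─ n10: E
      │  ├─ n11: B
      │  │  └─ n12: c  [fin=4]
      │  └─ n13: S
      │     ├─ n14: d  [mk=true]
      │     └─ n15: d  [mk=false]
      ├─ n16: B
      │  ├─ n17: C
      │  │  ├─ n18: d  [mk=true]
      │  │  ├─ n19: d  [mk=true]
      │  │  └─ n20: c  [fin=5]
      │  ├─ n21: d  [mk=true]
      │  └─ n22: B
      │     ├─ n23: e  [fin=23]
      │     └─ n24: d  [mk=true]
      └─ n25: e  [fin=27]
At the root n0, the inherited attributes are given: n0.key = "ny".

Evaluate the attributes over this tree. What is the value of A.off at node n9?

1. n0.key = "ny"  [given at root]
2. n1.fin = true  [true]
3. n1.acc = "uk"  ["uk"]
4. n2.fin = -1  [terminal]
5. n1.cnt = -9  [e.fin - 8]
6. n3.fin = -6  [D.cnt + 3]
7. n3.lab = "qny"  ["q" ++ S.key]
8. n4.fin = 19  [terminal]
9. n5.fin = -6  [e.fin - 25]
10. n5.lab = "mqny"  ["m" ++ C₀.lab]
11. n6.fin = 14  [terminal]
12. n5.ok = 10  [len(C.lab) + 6]
13. n3.ok = -5  [C₁.ok + e.fin - 34]
14. n7.off = 15  [C.ok + D.cnt + 29]
15. n8.mk = false  [terminal]
16. n10.off = 10  [10]
17. n11.key = "ww"  ["ww"]
18. n11.off = 15  [15]
19. n12.fin = 4  [terminal]
20. n11.mk = 24  [B.off * 2 - 6]
21. n11.ok = "xww"  ["x" ++ B.key]
22. n13.key = "vm"  ["vm"]
23. n14.mk = true  [terminal]
24. n15.mk = false  [terminal]
25. n13.wid = -8  [-8]
26. n13.off = 19  [len(S.key) + 17]
27. n13.lab = false  [d₁.mk == true]
28. n10.key = "mxww"  ["m" ++ B.ok]
29. n10.live = 0  [S.wid + B.mk - 16]
30. n10.env = -8  [-8]
31. n16.key = "mxwwk"  [E.key ++ "k"]
32. n16.off = 9  [E.live * -1 + 9]
33. n17.fin = -7  [B₀.off - 16]
34. n17.lab = "wu"  ["wu"]
35. n18.mk = true  [terminal]
36. n19.mk = true  [terminal]
37. n20.fin = 5  [terminal]
38. n17.ok = 19  [C.fin + 26]
39. n21.mk = true  [terminal]
40. n22.key = "mxwwk"  [if d.mk then B₀.key else "n"]
41. n22.off = 19  [B₀.off * 2 + 1]
42. n23.fin = 23  [terminal]
43. n24.mk = true  [terminal]
44. n22.mk = 29  [B.off + 10]
45. n22.ok = "pmxwwk"  ["p" ++ B.key]
46. n16.mk = 30  [len(B₁.ok) + 24]
47. n16.ok = "mxwwkr"  [B₀.key ++ "r"]
48. n25.fin = 27  [terminal]
49. n9.off = 4  [B.mk - 26]
50. n9.acc = 23  [B.mk * 2 - 37]
51. n9.sig = 29  [e.fin + E.live + 2]
52. n7.key = "zm"  ["zm"]
53. n7.live = 0  [E.off - 15]
54. n7.env = 4  [A.off]
55. n0.wid = 3  [D.cnt * 2 + 21]
56. n0.off = 11  [E.live + E.env + 7]
57. n0.lab = true  [E.env > 3]

4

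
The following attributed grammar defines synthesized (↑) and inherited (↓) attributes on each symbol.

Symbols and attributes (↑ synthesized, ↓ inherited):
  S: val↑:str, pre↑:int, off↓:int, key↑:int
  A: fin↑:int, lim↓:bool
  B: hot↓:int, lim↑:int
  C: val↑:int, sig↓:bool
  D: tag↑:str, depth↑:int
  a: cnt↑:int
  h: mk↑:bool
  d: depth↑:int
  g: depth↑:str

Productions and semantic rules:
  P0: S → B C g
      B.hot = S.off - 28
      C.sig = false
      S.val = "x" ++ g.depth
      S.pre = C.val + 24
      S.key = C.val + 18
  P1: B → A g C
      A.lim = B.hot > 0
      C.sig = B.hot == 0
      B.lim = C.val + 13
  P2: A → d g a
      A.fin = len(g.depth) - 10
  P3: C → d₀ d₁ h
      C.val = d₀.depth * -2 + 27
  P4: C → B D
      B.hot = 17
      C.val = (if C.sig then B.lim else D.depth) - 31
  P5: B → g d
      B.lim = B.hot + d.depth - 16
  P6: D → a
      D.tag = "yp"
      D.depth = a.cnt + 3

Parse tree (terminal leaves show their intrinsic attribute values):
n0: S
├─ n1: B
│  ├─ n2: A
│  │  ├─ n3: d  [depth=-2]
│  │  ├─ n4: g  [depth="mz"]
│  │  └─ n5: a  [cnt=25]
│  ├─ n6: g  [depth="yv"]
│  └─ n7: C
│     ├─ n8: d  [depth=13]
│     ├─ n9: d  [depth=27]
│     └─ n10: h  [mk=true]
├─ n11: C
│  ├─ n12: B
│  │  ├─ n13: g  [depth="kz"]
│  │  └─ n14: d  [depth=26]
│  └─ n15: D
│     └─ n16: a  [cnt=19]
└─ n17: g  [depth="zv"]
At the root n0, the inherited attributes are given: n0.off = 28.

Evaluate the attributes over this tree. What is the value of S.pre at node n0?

15

1. n0.off = 28  [given at root]
2. n1.hot = 0  [S.off - 28]
3. n2.lim = false  [B.hot > 0]
4. n3.depth = -2  [terminal]
5. n4.depth = "mz"  [terminal]
6. n5.cnt = 25  [terminal]
7. n2.fin = -8  [len(g.depth) - 10]
8. n6.depth = "yv"  [terminal]
9. n7.sig = true  [B.hot == 0]
10. n8.depth = 13  [terminal]
11. n9.depth = 27  [terminal]
12. n10.mk = true  [terminal]
13. n7.val = 1  [d₀.depth * -2 + 27]
14. n1.lim = 14  [C.val + 13]
15. n11.sig = false  [false]
16. n12.hot = 17  [17]
17. n13.depth = "kz"  [terminal]
18. n14.depth = 26  [terminal]
19. n12.lim = 27  [B.hot + d.depth - 16]
20. n16.cnt = 19  [terminal]
21. n15.tag = "yp"  ["yp"]
22. n15.depth = 22  [a.cnt + 3]
23. n11.val = -9  [(if C.sig then B.lim else D.depth) - 31]
24. n17.depth = "zv"  [terminal]
25. n0.val = "xzv"  ["x" ++ g.depth]
26. n0.pre = 15  [C.val + 24]
27. n0.key = 9  [C.val + 18]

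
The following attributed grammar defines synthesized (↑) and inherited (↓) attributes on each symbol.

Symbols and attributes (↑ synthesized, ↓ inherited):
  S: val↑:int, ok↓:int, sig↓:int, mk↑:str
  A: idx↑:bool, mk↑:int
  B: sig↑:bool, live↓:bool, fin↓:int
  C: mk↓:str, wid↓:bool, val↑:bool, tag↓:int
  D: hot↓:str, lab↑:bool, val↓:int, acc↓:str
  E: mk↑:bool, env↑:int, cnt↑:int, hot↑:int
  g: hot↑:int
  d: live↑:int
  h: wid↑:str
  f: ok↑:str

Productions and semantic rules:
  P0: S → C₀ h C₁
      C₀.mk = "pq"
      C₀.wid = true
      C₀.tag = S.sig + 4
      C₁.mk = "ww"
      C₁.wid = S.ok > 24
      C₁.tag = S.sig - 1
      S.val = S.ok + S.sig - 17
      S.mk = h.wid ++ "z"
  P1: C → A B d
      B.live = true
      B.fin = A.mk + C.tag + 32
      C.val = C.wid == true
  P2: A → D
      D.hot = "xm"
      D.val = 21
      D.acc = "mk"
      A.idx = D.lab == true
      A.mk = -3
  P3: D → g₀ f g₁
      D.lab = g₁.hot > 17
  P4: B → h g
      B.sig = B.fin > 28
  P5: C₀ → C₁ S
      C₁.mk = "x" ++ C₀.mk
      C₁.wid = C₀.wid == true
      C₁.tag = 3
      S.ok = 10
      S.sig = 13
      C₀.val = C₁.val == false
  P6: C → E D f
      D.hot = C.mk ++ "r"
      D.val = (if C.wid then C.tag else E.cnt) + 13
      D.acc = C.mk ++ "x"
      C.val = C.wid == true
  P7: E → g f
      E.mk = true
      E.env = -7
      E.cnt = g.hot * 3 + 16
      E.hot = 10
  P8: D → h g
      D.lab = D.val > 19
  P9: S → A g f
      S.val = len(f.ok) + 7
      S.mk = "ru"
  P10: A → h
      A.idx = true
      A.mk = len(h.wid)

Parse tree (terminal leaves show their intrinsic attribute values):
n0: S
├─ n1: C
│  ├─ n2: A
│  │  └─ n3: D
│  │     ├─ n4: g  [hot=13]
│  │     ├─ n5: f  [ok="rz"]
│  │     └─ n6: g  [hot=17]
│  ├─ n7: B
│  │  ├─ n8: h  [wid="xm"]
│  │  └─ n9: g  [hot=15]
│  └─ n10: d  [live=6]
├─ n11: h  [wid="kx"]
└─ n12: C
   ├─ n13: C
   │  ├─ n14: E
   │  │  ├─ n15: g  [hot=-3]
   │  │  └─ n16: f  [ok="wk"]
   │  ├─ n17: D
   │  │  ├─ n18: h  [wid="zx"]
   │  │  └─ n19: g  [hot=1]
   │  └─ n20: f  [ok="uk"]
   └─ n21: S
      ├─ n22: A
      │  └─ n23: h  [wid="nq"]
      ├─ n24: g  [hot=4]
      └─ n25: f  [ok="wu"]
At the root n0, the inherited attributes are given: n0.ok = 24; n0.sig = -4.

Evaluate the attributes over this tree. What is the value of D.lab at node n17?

1. n0.ok = 24  [given at root]
2. n0.sig = -4  [given at root]
3. n1.mk = "pq"  ["pq"]
4. n1.wid = true  [true]
5. n1.tag = 0  [S.sig + 4]
6. n3.hot = "xm"  ["xm"]
7. n3.val = 21  [21]
8. n3.acc = "mk"  ["mk"]
9. n4.hot = 13  [terminal]
10. n5.ok = "rz"  [terminal]
11. n6.hot = 17  [terminal]
12. n3.lab = false  [g₁.hot > 17]
13. n2.idx = false  [D.lab == true]
14. n2.mk = -3  [-3]
15. n7.live = true  [true]
16. n7.fin = 29  [A.mk + C.tag + 32]
17. n8.wid = "xm"  [terminal]
18. n9.hot = 15  [terminal]
19. n7.sig = true  [B.fin > 28]
20. n10.live = 6  [terminal]
21. n1.val = true  [C.wid == true]
22. n11.wid = "kx"  [terminal]
23. n12.mk = "ww"  ["ww"]
24. n12.wid = false  [S.ok > 24]
25. n12.tag = -5  [S.sig - 1]
26. n13.mk = "xww"  ["x" ++ C₀.mk]
27. n13.wid = false  [C₀.wid == true]
28. n13.tag = 3  [3]
29. n15.hot = -3  [terminal]
30. n16.ok = "wk"  [terminal]
31. n14.mk = true  [true]
32. n14.env = -7  [-7]
33. n14.cnt = 7  [g.hot * 3 + 16]
34. n14.hot = 10  [10]
35. n17.hot = "xwwr"  [C.mk ++ "r"]
36. n17.val = 20  [(if C.wid then C.tag else E.cnt) + 13]
37. n17.acc = "xwwx"  [C.mk ++ "x"]
38. n18.wid = "zx"  [terminal]
39. n19.hot = 1  [terminal]
40. n17.lab = true  [D.val > 19]
41. n20.ok = "uk"  [terminal]
42. n13.val = false  [C.wid == true]
43. n21.ok = 10  [10]
44. n21.sig = 13  [13]
45. n23.wid = "nq"  [terminal]
46. n22.idx = true  [true]
47. n22.mk = 2  [len(h.wid)]
48. n24.hot = 4  [terminal]
49. n25.ok = "wu"  [terminal]
50. n21.val = 9  [len(f.ok) + 7]
51. n21.mk = "ru"  ["ru"]
52. n12.val = true  [C₁.val == false]
53. n0.val = 3  [S.ok + S.sig - 17]
54. n0.mk = "kxz"  [h.wid ++ "z"]

true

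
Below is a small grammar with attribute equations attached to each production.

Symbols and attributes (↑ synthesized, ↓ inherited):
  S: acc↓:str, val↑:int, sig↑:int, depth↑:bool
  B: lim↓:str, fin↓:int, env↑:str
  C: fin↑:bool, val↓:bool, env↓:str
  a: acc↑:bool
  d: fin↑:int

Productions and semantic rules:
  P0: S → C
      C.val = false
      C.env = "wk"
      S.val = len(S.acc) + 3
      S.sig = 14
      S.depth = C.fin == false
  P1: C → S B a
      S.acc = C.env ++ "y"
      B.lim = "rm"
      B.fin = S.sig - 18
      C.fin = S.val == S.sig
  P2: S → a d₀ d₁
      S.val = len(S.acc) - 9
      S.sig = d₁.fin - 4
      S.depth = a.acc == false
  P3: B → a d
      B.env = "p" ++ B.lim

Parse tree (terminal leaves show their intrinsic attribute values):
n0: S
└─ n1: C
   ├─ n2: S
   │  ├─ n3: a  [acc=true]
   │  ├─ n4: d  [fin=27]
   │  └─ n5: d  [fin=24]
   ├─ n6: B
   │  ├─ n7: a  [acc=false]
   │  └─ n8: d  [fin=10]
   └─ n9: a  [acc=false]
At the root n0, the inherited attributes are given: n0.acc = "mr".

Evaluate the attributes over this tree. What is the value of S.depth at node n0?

true

1. n0.acc = "mr"  [given at root]
2. n1.val = false  [false]
3. n1.env = "wk"  ["wk"]
4. n2.acc = "wky"  [C.env ++ "y"]
5. n3.acc = true  [terminal]
6. n4.fin = 27  [terminal]
7. n5.fin = 24  [terminal]
8. n2.val = -6  [len(S.acc) - 9]
9. n2.sig = 20  [d₁.fin - 4]
10. n2.depth = false  [a.acc == false]
11. n6.lim = "rm"  ["rm"]
12. n6.fin = 2  [S.sig - 18]
13. n7.acc = false  [terminal]
14. n8.fin = 10  [terminal]
15. n6.env = "prm"  ["p" ++ B.lim]
16. n9.acc = false  [terminal]
17. n1.fin = false  [S.val == S.sig]
18. n0.val = 5  [len(S.acc) + 3]
19. n0.sig = 14  [14]
20. n0.depth = true  [C.fin == false]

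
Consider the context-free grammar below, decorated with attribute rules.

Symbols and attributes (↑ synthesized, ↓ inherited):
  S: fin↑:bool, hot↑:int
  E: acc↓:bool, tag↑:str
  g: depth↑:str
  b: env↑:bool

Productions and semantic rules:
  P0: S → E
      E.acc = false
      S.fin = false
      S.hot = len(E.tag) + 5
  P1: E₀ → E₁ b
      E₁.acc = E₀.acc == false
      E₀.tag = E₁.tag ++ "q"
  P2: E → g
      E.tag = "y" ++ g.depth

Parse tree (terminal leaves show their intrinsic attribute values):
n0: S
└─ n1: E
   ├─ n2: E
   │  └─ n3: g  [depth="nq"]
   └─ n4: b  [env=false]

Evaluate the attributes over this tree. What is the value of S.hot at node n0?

1. n1.acc = false  [false]
2. n2.acc = true  [E₀.acc == false]
3. n3.depth = "nq"  [terminal]
4. n2.tag = "ynq"  ["y" ++ g.depth]
5. n4.env = false  [terminal]
6. n1.tag = "ynqq"  [E₁.tag ++ "q"]
7. n0.fin = false  [false]
8. n0.hot = 9  [len(E.tag) + 5]

9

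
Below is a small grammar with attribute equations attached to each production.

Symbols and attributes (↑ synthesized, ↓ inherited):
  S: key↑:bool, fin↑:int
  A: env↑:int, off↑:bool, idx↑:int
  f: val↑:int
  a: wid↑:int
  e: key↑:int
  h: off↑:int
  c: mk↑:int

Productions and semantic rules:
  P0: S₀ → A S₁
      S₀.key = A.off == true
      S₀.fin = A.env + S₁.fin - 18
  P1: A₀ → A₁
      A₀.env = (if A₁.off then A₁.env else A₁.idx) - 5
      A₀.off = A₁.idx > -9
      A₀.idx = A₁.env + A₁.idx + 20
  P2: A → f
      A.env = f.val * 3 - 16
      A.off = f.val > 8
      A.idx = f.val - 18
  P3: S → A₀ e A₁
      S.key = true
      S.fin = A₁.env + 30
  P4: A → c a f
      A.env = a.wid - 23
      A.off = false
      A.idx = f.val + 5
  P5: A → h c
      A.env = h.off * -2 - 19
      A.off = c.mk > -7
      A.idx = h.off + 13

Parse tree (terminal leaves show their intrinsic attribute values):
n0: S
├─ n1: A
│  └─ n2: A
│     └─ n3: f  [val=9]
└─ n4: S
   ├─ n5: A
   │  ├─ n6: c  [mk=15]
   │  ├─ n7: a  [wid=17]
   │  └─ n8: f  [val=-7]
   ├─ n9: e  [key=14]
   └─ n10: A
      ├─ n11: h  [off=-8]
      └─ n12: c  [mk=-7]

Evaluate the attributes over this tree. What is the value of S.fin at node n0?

1. n3.val = 9  [terminal]
2. n2.env = 11  [f.val * 3 - 16]
3. n2.off = true  [f.val > 8]
4. n2.idx = -9  [f.val - 18]
5. n1.env = 6  [(if A₁.off then A₁.env else A₁.idx) - 5]
6. n1.off = false  [A₁.idx > -9]
7. n1.idx = 22  [A₁.env + A₁.idx + 20]
8. n6.mk = 15  [terminal]
9. n7.wid = 17  [terminal]
10. n8.val = -7  [terminal]
11. n5.env = -6  [a.wid - 23]
12. n5.off = false  [false]
13. n5.idx = -2  [f.val + 5]
14. n9.key = 14  [terminal]
15. n11.off = -8  [terminal]
16. n12.mk = -7  [terminal]
17. n10.env = -3  [h.off * -2 - 19]
18. n10.off = false  [c.mk > -7]
19. n10.idx = 5  [h.off + 13]
20. n4.key = true  [true]
21. n4.fin = 27  [A₁.env + 30]
22. n0.key = false  [A.off == true]
23. n0.fin = 15  [A.env + S₁.fin - 18]

15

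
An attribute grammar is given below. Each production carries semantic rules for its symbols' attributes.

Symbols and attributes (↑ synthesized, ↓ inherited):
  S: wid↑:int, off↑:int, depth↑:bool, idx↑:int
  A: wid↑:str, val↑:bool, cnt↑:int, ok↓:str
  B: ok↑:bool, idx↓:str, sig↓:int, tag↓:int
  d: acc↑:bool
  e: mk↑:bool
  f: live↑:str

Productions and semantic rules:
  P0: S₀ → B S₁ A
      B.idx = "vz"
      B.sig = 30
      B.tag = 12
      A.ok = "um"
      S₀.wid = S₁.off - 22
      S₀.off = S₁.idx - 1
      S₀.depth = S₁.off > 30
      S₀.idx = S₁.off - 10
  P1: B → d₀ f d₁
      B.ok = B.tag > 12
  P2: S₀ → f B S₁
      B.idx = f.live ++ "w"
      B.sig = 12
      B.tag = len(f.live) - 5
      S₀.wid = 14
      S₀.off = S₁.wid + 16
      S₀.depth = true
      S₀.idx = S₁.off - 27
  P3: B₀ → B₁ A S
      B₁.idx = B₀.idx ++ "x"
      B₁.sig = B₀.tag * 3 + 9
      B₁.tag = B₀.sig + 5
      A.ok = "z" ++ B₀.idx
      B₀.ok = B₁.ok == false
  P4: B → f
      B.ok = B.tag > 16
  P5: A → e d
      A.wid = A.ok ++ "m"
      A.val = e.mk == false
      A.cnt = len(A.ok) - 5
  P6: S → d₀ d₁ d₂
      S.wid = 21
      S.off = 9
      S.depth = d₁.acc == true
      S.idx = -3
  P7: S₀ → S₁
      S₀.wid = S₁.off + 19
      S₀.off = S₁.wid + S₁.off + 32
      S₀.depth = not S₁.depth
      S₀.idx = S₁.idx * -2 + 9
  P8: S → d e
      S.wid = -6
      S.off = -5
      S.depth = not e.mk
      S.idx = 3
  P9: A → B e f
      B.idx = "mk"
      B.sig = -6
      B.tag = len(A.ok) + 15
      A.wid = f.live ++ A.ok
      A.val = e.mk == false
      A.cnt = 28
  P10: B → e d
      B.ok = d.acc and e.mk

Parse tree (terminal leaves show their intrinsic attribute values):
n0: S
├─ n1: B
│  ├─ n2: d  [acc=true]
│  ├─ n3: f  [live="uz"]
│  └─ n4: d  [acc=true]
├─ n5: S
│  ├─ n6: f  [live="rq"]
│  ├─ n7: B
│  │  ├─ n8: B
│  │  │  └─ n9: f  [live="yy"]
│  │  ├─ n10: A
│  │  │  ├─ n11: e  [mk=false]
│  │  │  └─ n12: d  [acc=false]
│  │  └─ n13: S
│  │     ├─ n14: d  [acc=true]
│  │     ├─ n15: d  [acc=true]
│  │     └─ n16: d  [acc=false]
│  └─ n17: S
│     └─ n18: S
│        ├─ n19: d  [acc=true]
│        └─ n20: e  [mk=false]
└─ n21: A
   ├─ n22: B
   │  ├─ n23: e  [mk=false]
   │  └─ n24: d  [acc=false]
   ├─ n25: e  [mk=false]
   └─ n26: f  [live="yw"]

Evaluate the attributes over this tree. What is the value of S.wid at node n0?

8

1. n1.idx = "vz"  ["vz"]
2. n1.sig = 30  [30]
3. n1.tag = 12  [12]
4. n2.acc = true  [terminal]
5. n3.live = "uz"  [terminal]
6. n4.acc = true  [terminal]
7. n1.ok = false  [B.tag > 12]
8. n6.live = "rq"  [terminal]
9. n7.idx = "rqw"  [f.live ++ "w"]
10. n7.sig = 12  [12]
11. n7.tag = -3  [len(f.live) - 5]
12. n8.idx = "rqwx"  [B₀.idx ++ "x"]
13. n8.sig = 0  [B₀.tag * 3 + 9]
14. n8.tag = 17  [B₀.sig + 5]
15. n9.live = "yy"  [terminal]
16. n8.ok = true  [B.tag > 16]
17. n10.ok = "zrqw"  ["z" ++ B₀.idx]
18. n11.mk = false  [terminal]
19. n12.acc = false  [terminal]
20. n10.wid = "zrqwm"  [A.ok ++ "m"]
21. n10.val = true  [e.mk == false]
22. n10.cnt = -1  [len(A.ok) - 5]
23. n14.acc = true  [terminal]
24. n15.acc = true  [terminal]
25. n16.acc = false  [terminal]
26. n13.wid = 21  [21]
27. n13.off = 9  [9]
28. n13.depth = true  [d₁.acc == true]
29. n13.idx = -3  [-3]
30. n7.ok = false  [B₁.ok == false]
31. n19.acc = true  [terminal]
32. n20.mk = false  [terminal]
33. n18.wid = -6  [-6]
34. n18.off = -5  [-5]
35. n18.depth = true  [not e.mk]
36. n18.idx = 3  [3]
37. n17.wid = 14  [S₁.off + 19]
38. n17.off = 21  [S₁.wid + S₁.off + 32]
39. n17.depth = false  [not S₁.depth]
40. n17.idx = 3  [S₁.idx * -2 + 9]
41. n5.wid = 14  [14]
42. n5.off = 30  [S₁.wid + 16]
43. n5.depth = true  [true]
44. n5.idx = -6  [S₁.off - 27]
45. n21.ok = "um"  ["um"]
46. n22.idx = "mk"  ["mk"]
47. n22.sig = -6  [-6]
48. n22.tag = 17  [len(A.ok) + 15]
49. n23.mk = false  [terminal]
50. n24.acc = false  [terminal]
51. n22.ok = false  [d.acc and e.mk]
52. n25.mk = false  [terminal]
53. n26.live = "yw"  [terminal]
54. n21.wid = "ywum"  [f.live ++ A.ok]
55. n21.val = true  [e.mk == false]
56. n21.cnt = 28  [28]
57. n0.wid = 8  [S₁.off - 22]
58. n0.off = -7  [S₁.idx - 1]
59. n0.depth = false  [S₁.off > 30]
60. n0.idx = 20  [S₁.off - 10]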